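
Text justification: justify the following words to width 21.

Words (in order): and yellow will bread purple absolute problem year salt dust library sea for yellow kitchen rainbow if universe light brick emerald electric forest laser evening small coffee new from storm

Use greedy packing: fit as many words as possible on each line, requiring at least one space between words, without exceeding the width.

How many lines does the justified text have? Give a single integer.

Answer: 10

Derivation:
Line 1: ['and', 'yellow', 'will', 'bread'] (min_width=21, slack=0)
Line 2: ['purple', 'absolute'] (min_width=15, slack=6)
Line 3: ['problem', 'year', 'salt'] (min_width=17, slack=4)
Line 4: ['dust', 'library', 'sea', 'for'] (min_width=20, slack=1)
Line 5: ['yellow', 'kitchen'] (min_width=14, slack=7)
Line 6: ['rainbow', 'if', 'universe'] (min_width=19, slack=2)
Line 7: ['light', 'brick', 'emerald'] (min_width=19, slack=2)
Line 8: ['electric', 'forest', 'laser'] (min_width=21, slack=0)
Line 9: ['evening', 'small', 'coffee'] (min_width=20, slack=1)
Line 10: ['new', 'from', 'storm'] (min_width=14, slack=7)
Total lines: 10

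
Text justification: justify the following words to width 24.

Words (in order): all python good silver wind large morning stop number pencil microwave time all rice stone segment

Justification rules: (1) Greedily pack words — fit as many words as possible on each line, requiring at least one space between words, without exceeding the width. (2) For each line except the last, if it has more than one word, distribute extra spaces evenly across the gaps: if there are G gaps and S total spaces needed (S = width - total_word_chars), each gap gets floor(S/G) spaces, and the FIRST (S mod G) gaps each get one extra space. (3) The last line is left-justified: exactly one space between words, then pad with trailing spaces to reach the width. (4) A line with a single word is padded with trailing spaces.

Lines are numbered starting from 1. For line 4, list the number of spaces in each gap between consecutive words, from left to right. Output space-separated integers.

Answer: 3 3 2

Derivation:
Line 1: ['all', 'python', 'good', 'silver'] (min_width=22, slack=2)
Line 2: ['wind', 'large', 'morning', 'stop'] (min_width=23, slack=1)
Line 3: ['number', 'pencil', 'microwave'] (min_width=23, slack=1)
Line 4: ['time', 'all', 'rice', 'stone'] (min_width=19, slack=5)
Line 5: ['segment'] (min_width=7, slack=17)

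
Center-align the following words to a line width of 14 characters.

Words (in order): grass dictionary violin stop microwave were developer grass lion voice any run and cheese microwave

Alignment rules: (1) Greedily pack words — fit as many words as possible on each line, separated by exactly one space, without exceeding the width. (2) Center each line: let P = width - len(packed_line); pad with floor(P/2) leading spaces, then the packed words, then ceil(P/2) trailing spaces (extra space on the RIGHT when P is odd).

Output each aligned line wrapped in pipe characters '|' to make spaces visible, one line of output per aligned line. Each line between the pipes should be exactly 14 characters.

Answer: |    grass     |
|  dictionary  |
| violin stop  |
|microwave were|
|  developer   |
|  grass lion  |
|voice any run |
|  and cheese  |
|  microwave   |

Derivation:
Line 1: ['grass'] (min_width=5, slack=9)
Line 2: ['dictionary'] (min_width=10, slack=4)
Line 3: ['violin', 'stop'] (min_width=11, slack=3)
Line 4: ['microwave', 'were'] (min_width=14, slack=0)
Line 5: ['developer'] (min_width=9, slack=5)
Line 6: ['grass', 'lion'] (min_width=10, slack=4)
Line 7: ['voice', 'any', 'run'] (min_width=13, slack=1)
Line 8: ['and', 'cheese'] (min_width=10, slack=4)
Line 9: ['microwave'] (min_width=9, slack=5)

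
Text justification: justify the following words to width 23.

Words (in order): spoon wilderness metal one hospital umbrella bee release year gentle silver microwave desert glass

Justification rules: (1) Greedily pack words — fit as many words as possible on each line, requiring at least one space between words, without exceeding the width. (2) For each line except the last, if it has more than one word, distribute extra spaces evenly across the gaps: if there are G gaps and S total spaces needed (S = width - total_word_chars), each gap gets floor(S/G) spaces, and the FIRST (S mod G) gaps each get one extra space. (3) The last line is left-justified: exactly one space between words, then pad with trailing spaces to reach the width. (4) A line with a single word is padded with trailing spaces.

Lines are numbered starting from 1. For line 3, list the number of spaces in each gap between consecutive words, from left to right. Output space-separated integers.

Answer: 1 1 1

Derivation:
Line 1: ['spoon', 'wilderness', 'metal'] (min_width=22, slack=1)
Line 2: ['one', 'hospital', 'umbrella'] (min_width=21, slack=2)
Line 3: ['bee', 'release', 'year', 'gentle'] (min_width=23, slack=0)
Line 4: ['silver', 'microwave', 'desert'] (min_width=23, slack=0)
Line 5: ['glass'] (min_width=5, slack=18)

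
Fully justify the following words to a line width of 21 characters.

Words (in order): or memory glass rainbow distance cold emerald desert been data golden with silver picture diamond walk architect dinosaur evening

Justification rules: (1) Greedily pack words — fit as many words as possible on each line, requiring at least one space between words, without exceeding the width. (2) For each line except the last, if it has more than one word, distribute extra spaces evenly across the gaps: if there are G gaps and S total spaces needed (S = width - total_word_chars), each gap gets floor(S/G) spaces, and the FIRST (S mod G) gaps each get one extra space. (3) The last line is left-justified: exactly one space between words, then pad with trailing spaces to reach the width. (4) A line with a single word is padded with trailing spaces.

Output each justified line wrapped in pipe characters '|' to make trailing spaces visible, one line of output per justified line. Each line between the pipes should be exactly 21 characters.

Line 1: ['or', 'memory', 'glass'] (min_width=15, slack=6)
Line 2: ['rainbow', 'distance', 'cold'] (min_width=21, slack=0)
Line 3: ['emerald', 'desert', 'been'] (min_width=19, slack=2)
Line 4: ['data', 'golden', 'with'] (min_width=16, slack=5)
Line 5: ['silver', 'picture'] (min_width=14, slack=7)
Line 6: ['diamond', 'walk'] (min_width=12, slack=9)
Line 7: ['architect', 'dinosaur'] (min_width=18, slack=3)
Line 8: ['evening'] (min_width=7, slack=14)

Answer: |or    memory    glass|
|rainbow distance cold|
|emerald  desert  been|
|data    golden   with|
|silver        picture|
|diamond          walk|
|architect    dinosaur|
|evening              |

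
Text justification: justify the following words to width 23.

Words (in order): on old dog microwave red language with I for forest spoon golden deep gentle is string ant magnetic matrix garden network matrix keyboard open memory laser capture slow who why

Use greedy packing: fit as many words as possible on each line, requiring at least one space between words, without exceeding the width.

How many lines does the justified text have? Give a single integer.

Line 1: ['on', 'old', 'dog', 'microwave'] (min_width=20, slack=3)
Line 2: ['red', 'language', 'with', 'I', 'for'] (min_width=23, slack=0)
Line 3: ['forest', 'spoon', 'golden'] (min_width=19, slack=4)
Line 4: ['deep', 'gentle', 'is', 'string'] (min_width=21, slack=2)
Line 5: ['ant', 'magnetic', 'matrix'] (min_width=19, slack=4)
Line 6: ['garden', 'network', 'matrix'] (min_width=21, slack=2)
Line 7: ['keyboard', 'open', 'memory'] (min_width=20, slack=3)
Line 8: ['laser', 'capture', 'slow', 'who'] (min_width=22, slack=1)
Line 9: ['why'] (min_width=3, slack=20)
Total lines: 9

Answer: 9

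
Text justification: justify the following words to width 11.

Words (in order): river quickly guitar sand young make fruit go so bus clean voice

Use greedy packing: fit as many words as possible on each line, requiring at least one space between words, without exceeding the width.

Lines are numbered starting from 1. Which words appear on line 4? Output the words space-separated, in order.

Line 1: ['river'] (min_width=5, slack=6)
Line 2: ['quickly'] (min_width=7, slack=4)
Line 3: ['guitar', 'sand'] (min_width=11, slack=0)
Line 4: ['young', 'make'] (min_width=10, slack=1)
Line 5: ['fruit', 'go', 'so'] (min_width=11, slack=0)
Line 6: ['bus', 'clean'] (min_width=9, slack=2)
Line 7: ['voice'] (min_width=5, slack=6)

Answer: young make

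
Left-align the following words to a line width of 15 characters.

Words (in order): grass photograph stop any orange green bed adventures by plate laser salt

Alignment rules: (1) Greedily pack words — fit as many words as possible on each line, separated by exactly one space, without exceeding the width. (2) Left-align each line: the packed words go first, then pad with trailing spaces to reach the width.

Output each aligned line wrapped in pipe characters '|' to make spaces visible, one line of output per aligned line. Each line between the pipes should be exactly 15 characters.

Answer: |grass          |
|photograph stop|
|any orange     |
|green bed      |
|adventures by  |
|plate laser    |
|salt           |

Derivation:
Line 1: ['grass'] (min_width=5, slack=10)
Line 2: ['photograph', 'stop'] (min_width=15, slack=0)
Line 3: ['any', 'orange'] (min_width=10, slack=5)
Line 4: ['green', 'bed'] (min_width=9, slack=6)
Line 5: ['adventures', 'by'] (min_width=13, slack=2)
Line 6: ['plate', 'laser'] (min_width=11, slack=4)
Line 7: ['salt'] (min_width=4, slack=11)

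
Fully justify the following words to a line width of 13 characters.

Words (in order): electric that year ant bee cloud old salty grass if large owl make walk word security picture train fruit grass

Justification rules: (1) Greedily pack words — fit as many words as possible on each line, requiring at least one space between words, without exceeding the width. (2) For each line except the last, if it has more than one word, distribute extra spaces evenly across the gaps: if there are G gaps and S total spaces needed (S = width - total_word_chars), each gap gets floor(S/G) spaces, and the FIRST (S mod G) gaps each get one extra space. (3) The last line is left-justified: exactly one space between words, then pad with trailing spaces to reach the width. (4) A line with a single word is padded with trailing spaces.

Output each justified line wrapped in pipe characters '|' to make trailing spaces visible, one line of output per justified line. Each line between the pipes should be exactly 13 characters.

Answer: |electric that|
|year  ant bee|
|cloud     old|
|salty   grass|
|if  large owl|
|make     walk|
|word security|
|picture train|
|fruit grass  |

Derivation:
Line 1: ['electric', 'that'] (min_width=13, slack=0)
Line 2: ['year', 'ant', 'bee'] (min_width=12, slack=1)
Line 3: ['cloud', 'old'] (min_width=9, slack=4)
Line 4: ['salty', 'grass'] (min_width=11, slack=2)
Line 5: ['if', 'large', 'owl'] (min_width=12, slack=1)
Line 6: ['make', 'walk'] (min_width=9, slack=4)
Line 7: ['word', 'security'] (min_width=13, slack=0)
Line 8: ['picture', 'train'] (min_width=13, slack=0)
Line 9: ['fruit', 'grass'] (min_width=11, slack=2)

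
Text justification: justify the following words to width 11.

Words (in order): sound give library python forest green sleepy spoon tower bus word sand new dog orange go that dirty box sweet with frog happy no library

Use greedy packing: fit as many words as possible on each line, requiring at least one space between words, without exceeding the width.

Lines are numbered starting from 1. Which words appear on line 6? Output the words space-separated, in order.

Answer: sleepy

Derivation:
Line 1: ['sound', 'give'] (min_width=10, slack=1)
Line 2: ['library'] (min_width=7, slack=4)
Line 3: ['python'] (min_width=6, slack=5)
Line 4: ['forest'] (min_width=6, slack=5)
Line 5: ['green'] (min_width=5, slack=6)
Line 6: ['sleepy'] (min_width=6, slack=5)
Line 7: ['spoon', 'tower'] (min_width=11, slack=0)
Line 8: ['bus', 'word'] (min_width=8, slack=3)
Line 9: ['sand', 'new'] (min_width=8, slack=3)
Line 10: ['dog', 'orange'] (min_width=10, slack=1)
Line 11: ['go', 'that'] (min_width=7, slack=4)
Line 12: ['dirty', 'box'] (min_width=9, slack=2)
Line 13: ['sweet', 'with'] (min_width=10, slack=1)
Line 14: ['frog', 'happy'] (min_width=10, slack=1)
Line 15: ['no', 'library'] (min_width=10, slack=1)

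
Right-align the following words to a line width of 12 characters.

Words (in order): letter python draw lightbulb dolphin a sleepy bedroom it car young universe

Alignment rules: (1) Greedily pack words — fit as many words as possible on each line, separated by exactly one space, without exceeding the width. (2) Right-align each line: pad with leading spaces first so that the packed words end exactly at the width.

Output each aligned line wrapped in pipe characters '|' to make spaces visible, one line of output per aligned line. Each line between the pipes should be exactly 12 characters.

Answer: |      letter|
| python draw|
|   lightbulb|
|   dolphin a|
|      sleepy|
|  bedroom it|
|   car young|
|    universe|

Derivation:
Line 1: ['letter'] (min_width=6, slack=6)
Line 2: ['python', 'draw'] (min_width=11, slack=1)
Line 3: ['lightbulb'] (min_width=9, slack=3)
Line 4: ['dolphin', 'a'] (min_width=9, slack=3)
Line 5: ['sleepy'] (min_width=6, slack=6)
Line 6: ['bedroom', 'it'] (min_width=10, slack=2)
Line 7: ['car', 'young'] (min_width=9, slack=3)
Line 8: ['universe'] (min_width=8, slack=4)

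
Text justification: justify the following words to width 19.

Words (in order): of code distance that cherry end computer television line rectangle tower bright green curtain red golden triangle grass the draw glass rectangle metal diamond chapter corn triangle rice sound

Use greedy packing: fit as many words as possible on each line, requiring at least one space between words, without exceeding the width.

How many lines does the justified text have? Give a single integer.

Line 1: ['of', 'code', 'distance'] (min_width=16, slack=3)
Line 2: ['that', 'cherry', 'end'] (min_width=15, slack=4)
Line 3: ['computer', 'television'] (min_width=19, slack=0)
Line 4: ['line', 'rectangle'] (min_width=14, slack=5)
Line 5: ['tower', 'bright', 'green'] (min_width=18, slack=1)
Line 6: ['curtain', 'red', 'golden'] (min_width=18, slack=1)
Line 7: ['triangle', 'grass', 'the'] (min_width=18, slack=1)
Line 8: ['draw', 'glass'] (min_width=10, slack=9)
Line 9: ['rectangle', 'metal'] (min_width=15, slack=4)
Line 10: ['diamond', 'chapter'] (min_width=15, slack=4)
Line 11: ['corn', 'triangle', 'rice'] (min_width=18, slack=1)
Line 12: ['sound'] (min_width=5, slack=14)
Total lines: 12

Answer: 12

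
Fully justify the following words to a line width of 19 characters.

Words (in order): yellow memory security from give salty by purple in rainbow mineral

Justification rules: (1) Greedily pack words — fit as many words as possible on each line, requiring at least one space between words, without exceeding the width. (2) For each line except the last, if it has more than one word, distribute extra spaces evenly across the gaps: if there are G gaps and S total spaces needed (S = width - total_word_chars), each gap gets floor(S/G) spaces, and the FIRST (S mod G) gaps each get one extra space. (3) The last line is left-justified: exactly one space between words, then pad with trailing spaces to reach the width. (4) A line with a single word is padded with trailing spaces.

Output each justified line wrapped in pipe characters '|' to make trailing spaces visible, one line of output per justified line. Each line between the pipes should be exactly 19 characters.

Line 1: ['yellow', 'memory'] (min_width=13, slack=6)
Line 2: ['security', 'from', 'give'] (min_width=18, slack=1)
Line 3: ['salty', 'by', 'purple', 'in'] (min_width=18, slack=1)
Line 4: ['rainbow', 'mineral'] (min_width=15, slack=4)

Answer: |yellow       memory|
|security  from give|
|salty  by purple in|
|rainbow mineral    |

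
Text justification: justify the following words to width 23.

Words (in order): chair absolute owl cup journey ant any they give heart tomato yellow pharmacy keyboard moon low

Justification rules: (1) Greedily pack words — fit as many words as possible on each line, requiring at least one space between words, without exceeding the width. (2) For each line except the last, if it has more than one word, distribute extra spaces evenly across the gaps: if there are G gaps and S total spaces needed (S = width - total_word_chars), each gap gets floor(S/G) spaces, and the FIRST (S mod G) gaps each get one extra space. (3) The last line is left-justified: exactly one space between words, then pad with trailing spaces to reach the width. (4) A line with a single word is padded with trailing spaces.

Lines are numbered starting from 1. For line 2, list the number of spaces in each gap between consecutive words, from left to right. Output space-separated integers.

Answer: 2 2 2

Derivation:
Line 1: ['chair', 'absolute', 'owl', 'cup'] (min_width=22, slack=1)
Line 2: ['journey', 'ant', 'any', 'they'] (min_width=20, slack=3)
Line 3: ['give', 'heart', 'tomato'] (min_width=17, slack=6)
Line 4: ['yellow', 'pharmacy'] (min_width=15, slack=8)
Line 5: ['keyboard', 'moon', 'low'] (min_width=17, slack=6)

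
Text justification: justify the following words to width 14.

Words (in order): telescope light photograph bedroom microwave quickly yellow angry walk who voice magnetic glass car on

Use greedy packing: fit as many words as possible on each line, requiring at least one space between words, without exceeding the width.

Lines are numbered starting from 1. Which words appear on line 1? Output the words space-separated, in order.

Answer: telescope

Derivation:
Line 1: ['telescope'] (min_width=9, slack=5)
Line 2: ['light'] (min_width=5, slack=9)
Line 3: ['photograph'] (min_width=10, slack=4)
Line 4: ['bedroom'] (min_width=7, slack=7)
Line 5: ['microwave'] (min_width=9, slack=5)
Line 6: ['quickly', 'yellow'] (min_width=14, slack=0)
Line 7: ['angry', 'walk', 'who'] (min_width=14, slack=0)
Line 8: ['voice', 'magnetic'] (min_width=14, slack=0)
Line 9: ['glass', 'car', 'on'] (min_width=12, slack=2)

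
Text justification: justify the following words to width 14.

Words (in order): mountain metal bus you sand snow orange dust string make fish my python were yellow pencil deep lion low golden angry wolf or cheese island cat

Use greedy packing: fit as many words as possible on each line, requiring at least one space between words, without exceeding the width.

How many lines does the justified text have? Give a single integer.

Answer: 11

Derivation:
Line 1: ['mountain', 'metal'] (min_width=14, slack=0)
Line 2: ['bus', 'you', 'sand'] (min_width=12, slack=2)
Line 3: ['snow', 'orange'] (min_width=11, slack=3)
Line 4: ['dust', 'string'] (min_width=11, slack=3)
Line 5: ['make', 'fish', 'my'] (min_width=12, slack=2)
Line 6: ['python', 'were'] (min_width=11, slack=3)
Line 7: ['yellow', 'pencil'] (min_width=13, slack=1)
Line 8: ['deep', 'lion', 'low'] (min_width=13, slack=1)
Line 9: ['golden', 'angry'] (min_width=12, slack=2)
Line 10: ['wolf', 'or', 'cheese'] (min_width=14, slack=0)
Line 11: ['island', 'cat'] (min_width=10, slack=4)
Total lines: 11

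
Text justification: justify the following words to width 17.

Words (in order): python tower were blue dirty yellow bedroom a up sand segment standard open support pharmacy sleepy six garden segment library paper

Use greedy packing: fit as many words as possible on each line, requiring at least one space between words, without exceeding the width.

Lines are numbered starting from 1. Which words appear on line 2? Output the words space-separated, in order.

Line 1: ['python', 'tower', 'were'] (min_width=17, slack=0)
Line 2: ['blue', 'dirty', 'yellow'] (min_width=17, slack=0)
Line 3: ['bedroom', 'a', 'up', 'sand'] (min_width=17, slack=0)
Line 4: ['segment', 'standard'] (min_width=16, slack=1)
Line 5: ['open', 'support'] (min_width=12, slack=5)
Line 6: ['pharmacy', 'sleepy'] (min_width=15, slack=2)
Line 7: ['six', 'garden'] (min_width=10, slack=7)
Line 8: ['segment', 'library'] (min_width=15, slack=2)
Line 9: ['paper'] (min_width=5, slack=12)

Answer: blue dirty yellow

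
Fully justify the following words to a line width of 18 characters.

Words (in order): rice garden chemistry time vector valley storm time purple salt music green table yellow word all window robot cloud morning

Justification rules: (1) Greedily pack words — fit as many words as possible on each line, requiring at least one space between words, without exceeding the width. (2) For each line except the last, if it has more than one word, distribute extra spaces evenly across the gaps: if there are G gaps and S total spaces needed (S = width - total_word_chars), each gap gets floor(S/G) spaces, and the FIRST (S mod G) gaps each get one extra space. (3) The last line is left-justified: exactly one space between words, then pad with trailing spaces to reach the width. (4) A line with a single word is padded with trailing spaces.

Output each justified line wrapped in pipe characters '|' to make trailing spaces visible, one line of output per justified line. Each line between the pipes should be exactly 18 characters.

Line 1: ['rice', 'garden'] (min_width=11, slack=7)
Line 2: ['chemistry', 'time'] (min_width=14, slack=4)
Line 3: ['vector', 'valley'] (min_width=13, slack=5)
Line 4: ['storm', 'time', 'purple'] (min_width=17, slack=1)
Line 5: ['salt', 'music', 'green'] (min_width=16, slack=2)
Line 6: ['table', 'yellow', 'word'] (min_width=17, slack=1)
Line 7: ['all', 'window', 'robot'] (min_width=16, slack=2)
Line 8: ['cloud', 'morning'] (min_width=13, slack=5)

Answer: |rice        garden|
|chemistry     time|
|vector      valley|
|storm  time purple|
|salt  music  green|
|table  yellow word|
|all  window  robot|
|cloud morning     |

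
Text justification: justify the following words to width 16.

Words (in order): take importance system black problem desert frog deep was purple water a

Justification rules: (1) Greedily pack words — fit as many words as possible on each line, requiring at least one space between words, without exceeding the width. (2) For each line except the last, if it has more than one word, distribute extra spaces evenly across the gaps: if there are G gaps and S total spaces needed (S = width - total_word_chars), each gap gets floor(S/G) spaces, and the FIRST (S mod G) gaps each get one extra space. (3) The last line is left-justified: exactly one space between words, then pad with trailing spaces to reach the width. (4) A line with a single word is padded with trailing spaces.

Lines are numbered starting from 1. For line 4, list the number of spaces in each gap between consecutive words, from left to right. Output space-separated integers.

Line 1: ['take', 'importance'] (min_width=15, slack=1)
Line 2: ['system', 'black'] (min_width=12, slack=4)
Line 3: ['problem', 'desert'] (min_width=14, slack=2)
Line 4: ['frog', 'deep', 'was'] (min_width=13, slack=3)
Line 5: ['purple', 'water', 'a'] (min_width=14, slack=2)

Answer: 3 2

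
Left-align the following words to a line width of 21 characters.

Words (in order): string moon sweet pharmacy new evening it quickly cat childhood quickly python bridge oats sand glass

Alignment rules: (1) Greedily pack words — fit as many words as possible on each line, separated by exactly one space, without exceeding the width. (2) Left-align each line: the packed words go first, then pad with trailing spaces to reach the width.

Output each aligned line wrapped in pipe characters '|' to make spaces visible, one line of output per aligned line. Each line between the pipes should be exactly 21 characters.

Line 1: ['string', 'moon', 'sweet'] (min_width=17, slack=4)
Line 2: ['pharmacy', 'new', 'evening'] (min_width=20, slack=1)
Line 3: ['it', 'quickly', 'cat'] (min_width=14, slack=7)
Line 4: ['childhood', 'quickly'] (min_width=17, slack=4)
Line 5: ['python', 'bridge', 'oats'] (min_width=18, slack=3)
Line 6: ['sand', 'glass'] (min_width=10, slack=11)

Answer: |string moon sweet    |
|pharmacy new evening |
|it quickly cat       |
|childhood quickly    |
|python bridge oats   |
|sand glass           |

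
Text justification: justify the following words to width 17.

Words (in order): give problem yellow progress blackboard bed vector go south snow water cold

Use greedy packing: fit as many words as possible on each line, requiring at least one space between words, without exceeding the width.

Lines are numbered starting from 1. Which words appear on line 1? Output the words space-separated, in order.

Line 1: ['give', 'problem'] (min_width=12, slack=5)
Line 2: ['yellow', 'progress'] (min_width=15, slack=2)
Line 3: ['blackboard', 'bed'] (min_width=14, slack=3)
Line 4: ['vector', 'go', 'south'] (min_width=15, slack=2)
Line 5: ['snow', 'water', 'cold'] (min_width=15, slack=2)

Answer: give problem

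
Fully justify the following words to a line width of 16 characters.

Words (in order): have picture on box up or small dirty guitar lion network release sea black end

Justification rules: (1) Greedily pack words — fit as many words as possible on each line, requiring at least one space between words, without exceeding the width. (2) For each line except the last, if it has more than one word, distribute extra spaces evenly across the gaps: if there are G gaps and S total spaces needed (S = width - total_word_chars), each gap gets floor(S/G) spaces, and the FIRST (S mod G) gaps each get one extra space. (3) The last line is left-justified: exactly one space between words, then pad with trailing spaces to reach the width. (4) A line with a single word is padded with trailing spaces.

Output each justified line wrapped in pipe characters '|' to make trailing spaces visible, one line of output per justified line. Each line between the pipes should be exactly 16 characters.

Answer: |have  picture on|
|box  up or small|
|dirty     guitar|
|lion     network|
|release      sea|
|black end       |

Derivation:
Line 1: ['have', 'picture', 'on'] (min_width=15, slack=1)
Line 2: ['box', 'up', 'or', 'small'] (min_width=15, slack=1)
Line 3: ['dirty', 'guitar'] (min_width=12, slack=4)
Line 4: ['lion', 'network'] (min_width=12, slack=4)
Line 5: ['release', 'sea'] (min_width=11, slack=5)
Line 6: ['black', 'end'] (min_width=9, slack=7)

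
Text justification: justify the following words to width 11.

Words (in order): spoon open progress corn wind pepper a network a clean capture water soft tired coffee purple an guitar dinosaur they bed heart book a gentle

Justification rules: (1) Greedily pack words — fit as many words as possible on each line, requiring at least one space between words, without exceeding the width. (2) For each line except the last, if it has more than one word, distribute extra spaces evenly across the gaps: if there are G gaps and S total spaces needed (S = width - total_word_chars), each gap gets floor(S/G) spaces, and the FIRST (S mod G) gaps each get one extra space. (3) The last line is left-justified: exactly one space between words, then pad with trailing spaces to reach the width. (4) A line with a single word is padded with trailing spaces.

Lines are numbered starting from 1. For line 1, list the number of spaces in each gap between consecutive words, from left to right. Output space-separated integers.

Answer: 2

Derivation:
Line 1: ['spoon', 'open'] (min_width=10, slack=1)
Line 2: ['progress'] (min_width=8, slack=3)
Line 3: ['corn', 'wind'] (min_width=9, slack=2)
Line 4: ['pepper', 'a'] (min_width=8, slack=3)
Line 5: ['network', 'a'] (min_width=9, slack=2)
Line 6: ['clean'] (min_width=5, slack=6)
Line 7: ['capture'] (min_width=7, slack=4)
Line 8: ['water', 'soft'] (min_width=10, slack=1)
Line 9: ['tired'] (min_width=5, slack=6)
Line 10: ['coffee'] (min_width=6, slack=5)
Line 11: ['purple', 'an'] (min_width=9, slack=2)
Line 12: ['guitar'] (min_width=6, slack=5)
Line 13: ['dinosaur'] (min_width=8, slack=3)
Line 14: ['they', 'bed'] (min_width=8, slack=3)
Line 15: ['heart', 'book'] (min_width=10, slack=1)
Line 16: ['a', 'gentle'] (min_width=8, slack=3)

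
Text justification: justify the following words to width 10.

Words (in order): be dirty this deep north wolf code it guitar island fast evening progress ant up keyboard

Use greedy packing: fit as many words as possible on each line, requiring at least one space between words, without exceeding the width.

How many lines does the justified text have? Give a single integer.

Line 1: ['be', 'dirty'] (min_width=8, slack=2)
Line 2: ['this', 'deep'] (min_width=9, slack=1)
Line 3: ['north', 'wolf'] (min_width=10, slack=0)
Line 4: ['code', 'it'] (min_width=7, slack=3)
Line 5: ['guitar'] (min_width=6, slack=4)
Line 6: ['island'] (min_width=6, slack=4)
Line 7: ['fast'] (min_width=4, slack=6)
Line 8: ['evening'] (min_width=7, slack=3)
Line 9: ['progress'] (min_width=8, slack=2)
Line 10: ['ant', 'up'] (min_width=6, slack=4)
Line 11: ['keyboard'] (min_width=8, slack=2)
Total lines: 11

Answer: 11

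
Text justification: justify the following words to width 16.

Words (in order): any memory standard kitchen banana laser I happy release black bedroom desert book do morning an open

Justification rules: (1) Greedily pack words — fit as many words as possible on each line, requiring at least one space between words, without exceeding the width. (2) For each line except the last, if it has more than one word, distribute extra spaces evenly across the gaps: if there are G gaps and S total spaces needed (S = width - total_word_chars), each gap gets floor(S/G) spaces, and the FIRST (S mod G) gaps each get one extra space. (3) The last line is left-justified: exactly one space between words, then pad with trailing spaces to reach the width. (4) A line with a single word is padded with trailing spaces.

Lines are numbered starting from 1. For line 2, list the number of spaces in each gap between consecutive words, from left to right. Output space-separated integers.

Line 1: ['any', 'memory'] (min_width=10, slack=6)
Line 2: ['standard', 'kitchen'] (min_width=16, slack=0)
Line 3: ['banana', 'laser', 'I'] (min_width=14, slack=2)
Line 4: ['happy', 'release'] (min_width=13, slack=3)
Line 5: ['black', 'bedroom'] (min_width=13, slack=3)
Line 6: ['desert', 'book', 'do'] (min_width=14, slack=2)
Line 7: ['morning', 'an', 'open'] (min_width=15, slack=1)

Answer: 1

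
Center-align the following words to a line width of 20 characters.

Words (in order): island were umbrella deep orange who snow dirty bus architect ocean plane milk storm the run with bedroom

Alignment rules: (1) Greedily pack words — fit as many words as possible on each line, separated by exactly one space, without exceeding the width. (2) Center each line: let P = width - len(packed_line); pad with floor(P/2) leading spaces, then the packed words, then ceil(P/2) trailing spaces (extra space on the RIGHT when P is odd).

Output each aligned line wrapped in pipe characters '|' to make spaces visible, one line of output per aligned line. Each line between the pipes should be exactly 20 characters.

Line 1: ['island', 'were', 'umbrella'] (min_width=20, slack=0)
Line 2: ['deep', 'orange', 'who', 'snow'] (min_width=20, slack=0)
Line 3: ['dirty', 'bus', 'architect'] (min_width=19, slack=1)
Line 4: ['ocean', 'plane', 'milk'] (min_width=16, slack=4)
Line 5: ['storm', 'the', 'run', 'with'] (min_width=18, slack=2)
Line 6: ['bedroom'] (min_width=7, slack=13)

Answer: |island were umbrella|
|deep orange who snow|
|dirty bus architect |
|  ocean plane milk  |
| storm the run with |
|      bedroom       |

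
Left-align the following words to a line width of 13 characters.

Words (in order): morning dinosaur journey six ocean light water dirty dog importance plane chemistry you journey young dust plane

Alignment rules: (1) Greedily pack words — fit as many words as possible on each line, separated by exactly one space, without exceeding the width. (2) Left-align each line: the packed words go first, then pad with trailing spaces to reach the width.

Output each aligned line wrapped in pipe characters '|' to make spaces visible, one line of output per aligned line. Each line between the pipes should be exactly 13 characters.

Answer: |morning      |
|dinosaur     |
|journey six  |
|ocean light  |
|water dirty  |
|dog          |
|importance   |
|plane        |
|chemistry you|
|journey young|
|dust plane   |

Derivation:
Line 1: ['morning'] (min_width=7, slack=6)
Line 2: ['dinosaur'] (min_width=8, slack=5)
Line 3: ['journey', 'six'] (min_width=11, slack=2)
Line 4: ['ocean', 'light'] (min_width=11, slack=2)
Line 5: ['water', 'dirty'] (min_width=11, slack=2)
Line 6: ['dog'] (min_width=3, slack=10)
Line 7: ['importance'] (min_width=10, slack=3)
Line 8: ['plane'] (min_width=5, slack=8)
Line 9: ['chemistry', 'you'] (min_width=13, slack=0)
Line 10: ['journey', 'young'] (min_width=13, slack=0)
Line 11: ['dust', 'plane'] (min_width=10, slack=3)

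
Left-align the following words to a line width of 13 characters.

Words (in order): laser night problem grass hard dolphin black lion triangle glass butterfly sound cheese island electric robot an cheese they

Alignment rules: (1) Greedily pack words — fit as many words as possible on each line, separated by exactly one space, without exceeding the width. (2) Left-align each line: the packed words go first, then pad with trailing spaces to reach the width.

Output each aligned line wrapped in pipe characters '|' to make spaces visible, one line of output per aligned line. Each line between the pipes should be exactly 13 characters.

Answer: |laser night  |
|problem grass|
|hard dolphin |
|black lion   |
|triangle     |
|glass        |
|butterfly    |
|sound cheese |
|island       |
|electric     |
|robot an     |
|cheese they  |

Derivation:
Line 1: ['laser', 'night'] (min_width=11, slack=2)
Line 2: ['problem', 'grass'] (min_width=13, slack=0)
Line 3: ['hard', 'dolphin'] (min_width=12, slack=1)
Line 4: ['black', 'lion'] (min_width=10, slack=3)
Line 5: ['triangle'] (min_width=8, slack=5)
Line 6: ['glass'] (min_width=5, slack=8)
Line 7: ['butterfly'] (min_width=9, slack=4)
Line 8: ['sound', 'cheese'] (min_width=12, slack=1)
Line 9: ['island'] (min_width=6, slack=7)
Line 10: ['electric'] (min_width=8, slack=5)
Line 11: ['robot', 'an'] (min_width=8, slack=5)
Line 12: ['cheese', 'they'] (min_width=11, slack=2)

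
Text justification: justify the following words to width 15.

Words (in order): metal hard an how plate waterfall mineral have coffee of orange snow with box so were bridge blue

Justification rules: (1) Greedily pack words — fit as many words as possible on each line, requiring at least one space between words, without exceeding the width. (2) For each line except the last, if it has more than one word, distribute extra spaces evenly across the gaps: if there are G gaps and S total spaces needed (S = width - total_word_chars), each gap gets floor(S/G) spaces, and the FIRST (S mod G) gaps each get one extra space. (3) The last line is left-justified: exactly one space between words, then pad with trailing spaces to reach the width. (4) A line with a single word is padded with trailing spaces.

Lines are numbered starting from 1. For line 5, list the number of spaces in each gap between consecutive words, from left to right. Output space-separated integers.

Answer: 7

Derivation:
Line 1: ['metal', 'hard', 'an'] (min_width=13, slack=2)
Line 2: ['how', 'plate'] (min_width=9, slack=6)
Line 3: ['waterfall'] (min_width=9, slack=6)
Line 4: ['mineral', 'have'] (min_width=12, slack=3)
Line 5: ['coffee', 'of'] (min_width=9, slack=6)
Line 6: ['orange', 'snow'] (min_width=11, slack=4)
Line 7: ['with', 'box', 'so'] (min_width=11, slack=4)
Line 8: ['were', 'bridge'] (min_width=11, slack=4)
Line 9: ['blue'] (min_width=4, slack=11)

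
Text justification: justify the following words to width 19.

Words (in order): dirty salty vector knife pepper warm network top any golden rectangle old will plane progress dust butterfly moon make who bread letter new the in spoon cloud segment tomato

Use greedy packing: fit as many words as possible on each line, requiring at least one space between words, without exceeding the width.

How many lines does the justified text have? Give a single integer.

Line 1: ['dirty', 'salty', 'vector'] (min_width=18, slack=1)
Line 2: ['knife', 'pepper', 'warm'] (min_width=17, slack=2)
Line 3: ['network', 'top', 'any'] (min_width=15, slack=4)
Line 4: ['golden', 'rectangle'] (min_width=16, slack=3)
Line 5: ['old', 'will', 'plane'] (min_width=14, slack=5)
Line 6: ['progress', 'dust'] (min_width=13, slack=6)
Line 7: ['butterfly', 'moon', 'make'] (min_width=19, slack=0)
Line 8: ['who', 'bread', 'letter'] (min_width=16, slack=3)
Line 9: ['new', 'the', 'in', 'spoon'] (min_width=16, slack=3)
Line 10: ['cloud', 'segment'] (min_width=13, slack=6)
Line 11: ['tomato'] (min_width=6, slack=13)
Total lines: 11

Answer: 11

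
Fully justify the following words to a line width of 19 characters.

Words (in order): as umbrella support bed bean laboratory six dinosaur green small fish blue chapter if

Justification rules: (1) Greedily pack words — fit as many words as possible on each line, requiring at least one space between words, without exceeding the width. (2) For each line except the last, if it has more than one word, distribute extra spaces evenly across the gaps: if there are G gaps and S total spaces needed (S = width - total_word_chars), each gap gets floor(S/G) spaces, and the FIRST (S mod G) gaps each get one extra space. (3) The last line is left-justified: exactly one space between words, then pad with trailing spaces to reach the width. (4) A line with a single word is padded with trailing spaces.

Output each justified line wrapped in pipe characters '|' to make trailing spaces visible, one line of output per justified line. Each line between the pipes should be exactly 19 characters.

Answer: |as umbrella support|
|bed bean laboratory|
|six  dinosaur green|
|small   fish   blue|
|chapter if         |

Derivation:
Line 1: ['as', 'umbrella', 'support'] (min_width=19, slack=0)
Line 2: ['bed', 'bean', 'laboratory'] (min_width=19, slack=0)
Line 3: ['six', 'dinosaur', 'green'] (min_width=18, slack=1)
Line 4: ['small', 'fish', 'blue'] (min_width=15, slack=4)
Line 5: ['chapter', 'if'] (min_width=10, slack=9)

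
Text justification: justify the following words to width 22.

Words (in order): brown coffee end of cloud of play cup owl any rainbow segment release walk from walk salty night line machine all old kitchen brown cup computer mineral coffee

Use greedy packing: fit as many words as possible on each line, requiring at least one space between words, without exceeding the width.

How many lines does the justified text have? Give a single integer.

Answer: 9

Derivation:
Line 1: ['brown', 'coffee', 'end', 'of'] (min_width=19, slack=3)
Line 2: ['cloud', 'of', 'play', 'cup', 'owl'] (min_width=21, slack=1)
Line 3: ['any', 'rainbow', 'segment'] (min_width=19, slack=3)
Line 4: ['release', 'walk', 'from', 'walk'] (min_width=22, slack=0)
Line 5: ['salty', 'night', 'line'] (min_width=16, slack=6)
Line 6: ['machine', 'all', 'old'] (min_width=15, slack=7)
Line 7: ['kitchen', 'brown', 'cup'] (min_width=17, slack=5)
Line 8: ['computer', 'mineral'] (min_width=16, slack=6)
Line 9: ['coffee'] (min_width=6, slack=16)
Total lines: 9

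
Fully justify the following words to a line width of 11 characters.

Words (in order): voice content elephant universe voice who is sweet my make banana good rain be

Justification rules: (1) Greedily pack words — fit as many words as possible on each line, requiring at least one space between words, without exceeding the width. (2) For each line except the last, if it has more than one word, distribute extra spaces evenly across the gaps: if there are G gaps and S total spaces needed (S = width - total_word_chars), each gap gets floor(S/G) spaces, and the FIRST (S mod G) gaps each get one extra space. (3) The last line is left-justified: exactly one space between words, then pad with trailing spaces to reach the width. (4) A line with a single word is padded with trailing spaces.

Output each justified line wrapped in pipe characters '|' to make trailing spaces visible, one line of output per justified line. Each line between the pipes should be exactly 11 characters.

Answer: |voice      |
|content    |
|elephant   |
|universe   |
|voice   who|
|is sweet my|
|make banana|
|good   rain|
|be         |

Derivation:
Line 1: ['voice'] (min_width=5, slack=6)
Line 2: ['content'] (min_width=7, slack=4)
Line 3: ['elephant'] (min_width=8, slack=3)
Line 4: ['universe'] (min_width=8, slack=3)
Line 5: ['voice', 'who'] (min_width=9, slack=2)
Line 6: ['is', 'sweet', 'my'] (min_width=11, slack=0)
Line 7: ['make', 'banana'] (min_width=11, slack=0)
Line 8: ['good', 'rain'] (min_width=9, slack=2)
Line 9: ['be'] (min_width=2, slack=9)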